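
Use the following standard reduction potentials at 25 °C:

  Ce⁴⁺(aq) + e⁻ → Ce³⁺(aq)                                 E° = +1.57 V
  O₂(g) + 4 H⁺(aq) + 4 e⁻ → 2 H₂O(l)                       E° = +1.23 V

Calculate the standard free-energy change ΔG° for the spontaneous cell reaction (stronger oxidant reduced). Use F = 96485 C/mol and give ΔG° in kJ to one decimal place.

-131.2 kJ

Ce⁴⁺/Ce³⁺ (E° = +1.57 V) is the cathode; O₂/H₂O (E° = +1.23 V) is the anode, so E°cell = +0.34 V.
Balancing electrons gives n = 4 (lcm of 1 and 4).
ΔG° = −nFE° = −(4)(96485)(+0.34) = -131,220 J = -131.2 kJ.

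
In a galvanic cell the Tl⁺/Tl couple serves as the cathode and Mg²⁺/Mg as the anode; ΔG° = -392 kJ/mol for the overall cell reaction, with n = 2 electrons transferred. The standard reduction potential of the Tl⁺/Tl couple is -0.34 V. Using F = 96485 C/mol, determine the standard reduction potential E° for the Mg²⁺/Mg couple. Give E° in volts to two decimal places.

-2.37 V

E°cell = −ΔG°/(nF) = −(-392×10³)/((2)(96485)) = +2.031 V.
Since Tl⁺/Tl is the cathode and Mg²⁺/Mg the anode, E°cell = E°(Tl⁺/Tl) − E°(Mg²⁺/Mg).
So E°(Mg²⁺/Mg) = E°(Tl⁺/Tl) − E°cell = (-0.34) − (+2.031) = -2.37 V.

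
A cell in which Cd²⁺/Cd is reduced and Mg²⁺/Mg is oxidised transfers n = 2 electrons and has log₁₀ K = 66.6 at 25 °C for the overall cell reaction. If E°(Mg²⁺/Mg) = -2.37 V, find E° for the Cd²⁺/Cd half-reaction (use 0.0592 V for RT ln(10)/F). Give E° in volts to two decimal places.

E°cell = (0.0592/n)·log K = (0.0592/2)(66.6) = +1.971 V.
Since Cd²⁺/Cd is the cathode and Mg²⁺/Mg the anode, E°cell = E°(Cd²⁺/Cd) − E°(Mg²⁺/Mg).
So E°(Cd²⁺/Cd) = E°cell + E°(Mg²⁺/Mg) = +1.971 + (-2.37) = -0.40 V.

-0.40 V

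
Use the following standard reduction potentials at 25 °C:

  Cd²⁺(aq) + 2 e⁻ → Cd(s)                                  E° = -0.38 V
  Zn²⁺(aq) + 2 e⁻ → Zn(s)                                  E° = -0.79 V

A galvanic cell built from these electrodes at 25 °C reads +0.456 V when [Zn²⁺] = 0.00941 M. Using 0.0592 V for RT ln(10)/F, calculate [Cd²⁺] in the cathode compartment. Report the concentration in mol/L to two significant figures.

Cd²⁺/Cd is the cathode, Zn²⁺/Zn the anode: E°cell = +0.41 V, n = 2.
Overall reaction: Cd²⁺(aq) + Zn(s) → Cd(s) + Zn²⁺(aq); Q = [Zn²⁺]^1/[Cd²⁺]^1.
From E = E° − (0.0592/n) log Q: log Q = (E° − E)·n/0.0592 = (+0.41 − (+0.456))·2/0.0592 = -1.5541.
So 1·log[Cd²⁺] = 1·log(0.00941) − log Q = -2.0264 − (-1.5541) = -0.4723; [Cd²⁺] = 10^(-0.4723) ≈ 0.34 M.

0.34 M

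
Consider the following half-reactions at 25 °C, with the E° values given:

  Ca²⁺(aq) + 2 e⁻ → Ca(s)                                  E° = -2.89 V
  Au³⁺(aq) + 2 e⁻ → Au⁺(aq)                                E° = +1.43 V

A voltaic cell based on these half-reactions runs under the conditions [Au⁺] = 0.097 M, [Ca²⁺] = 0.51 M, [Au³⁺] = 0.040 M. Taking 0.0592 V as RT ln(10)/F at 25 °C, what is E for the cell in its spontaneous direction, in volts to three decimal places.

Au³⁺/Au⁺ is the cathode (higher E°), Ca²⁺/Ca the anode: E°cell = +1.43 − (-2.89) = +4.32 V, n = 2.
Overall: Au³⁺(aq) + Ca(s) → Au⁺(aq) + Ca²⁺(aq)
Q = [Au⁺]·[Ca²⁺] / ([Au³⁺]); log Q = 0.092.
E = E° − (0.0592/n) log Q = +4.32 − (0.0592/2)(0.092) = +4.317 V.

+4.317 V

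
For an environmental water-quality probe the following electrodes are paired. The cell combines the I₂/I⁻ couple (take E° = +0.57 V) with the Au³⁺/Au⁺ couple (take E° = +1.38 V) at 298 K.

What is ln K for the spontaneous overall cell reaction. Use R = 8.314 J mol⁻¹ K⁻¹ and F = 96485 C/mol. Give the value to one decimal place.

63.1

Cathode: Au³⁺/Au⁺; anode: I₂/I⁻. E°cell = (+1.38) − (+0.57) = +0.81 V, with n = 2.
ΔG° = −nFE° = −RT ln K, so ln K = nFE°/(RT) = (2)(96485)(+0.81) / ((8.314)(298)) = 63.088.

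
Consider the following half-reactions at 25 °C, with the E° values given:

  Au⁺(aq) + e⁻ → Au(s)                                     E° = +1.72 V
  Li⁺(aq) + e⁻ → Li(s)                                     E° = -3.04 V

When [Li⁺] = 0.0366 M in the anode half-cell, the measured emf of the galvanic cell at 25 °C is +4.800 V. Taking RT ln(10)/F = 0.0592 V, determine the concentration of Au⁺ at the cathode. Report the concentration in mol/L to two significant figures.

0.17 M

Au⁺/Au is the cathode, Li⁺/Li the anode: E°cell = +4.76 V, n = 1.
Overall reaction: Au⁺(aq) + Li(s) → Au(s) + Li⁺(aq); Q = [Li⁺]^1/[Au⁺]^1.
From E = E° − (0.0592/n) log Q: log Q = (E° − E)·n/0.0592 = (+4.76 − (+4.800))·1/0.0592 = -0.6757.
So 1·log[Au⁺] = 1·log(0.0366) − log Q = -1.4365 − (-0.6757) = -0.7608; [Au⁺] = 10^(-0.7608) ≈ 0.17 M.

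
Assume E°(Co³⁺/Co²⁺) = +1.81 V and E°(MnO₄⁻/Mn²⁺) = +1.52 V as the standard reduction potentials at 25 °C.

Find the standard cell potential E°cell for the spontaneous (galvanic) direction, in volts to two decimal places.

The Co³⁺/Co²⁺ couple has the higher reduction potential, so it is the cathode; MnO₄⁻/Mn²⁺ is oxidised at the anode.
E°cell = E°(cathode) − E°(anode) = (+1.81) − (+1.52) = +0.29 V.

+0.29 V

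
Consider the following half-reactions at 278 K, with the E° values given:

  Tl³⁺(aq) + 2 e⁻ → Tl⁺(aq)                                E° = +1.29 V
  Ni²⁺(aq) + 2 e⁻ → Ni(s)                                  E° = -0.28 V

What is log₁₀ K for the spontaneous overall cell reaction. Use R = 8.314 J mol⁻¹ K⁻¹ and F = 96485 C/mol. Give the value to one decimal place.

Cathode: Tl³⁺/Tl⁺; anode: Ni²⁺/Ni. E°cell = (+1.29) − (-0.28) = +1.57 V, with n = 2.
ΔG° = −nFE° = −RT ln K, so ln K = nFE°/(RT) = (2)(96485)(+1.57) / ((8.314)(278)) = 131.079.
log₁₀ K = 131.079 / ln 10 = 56.9.

56.9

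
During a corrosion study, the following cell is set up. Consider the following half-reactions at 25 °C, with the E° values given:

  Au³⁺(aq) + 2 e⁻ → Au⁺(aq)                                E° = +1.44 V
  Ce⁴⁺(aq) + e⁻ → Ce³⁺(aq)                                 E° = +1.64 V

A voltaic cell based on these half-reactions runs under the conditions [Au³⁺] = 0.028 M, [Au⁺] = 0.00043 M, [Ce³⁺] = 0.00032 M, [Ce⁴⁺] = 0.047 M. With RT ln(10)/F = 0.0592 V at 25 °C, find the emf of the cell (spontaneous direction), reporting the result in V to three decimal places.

Ce⁴⁺/Ce³⁺ is the cathode (higher E°), Au³⁺/Au⁺ the anode: E°cell = +1.64 − (+1.44) = +0.20 V, n = 2.
Overall: 2 Ce⁴⁺(aq) + Au⁺(aq) → 2 Ce³⁺(aq) + Au³⁺(aq)
Q = [Ce³⁺]^2·[Au³⁺] / ([Ce⁴⁺]^2·[Au⁺]); log Q = -2.520.
E = E° − (0.0592/n) log Q = +0.20 − (0.0592/2)(-2.520) = +0.275 V.

+0.275 V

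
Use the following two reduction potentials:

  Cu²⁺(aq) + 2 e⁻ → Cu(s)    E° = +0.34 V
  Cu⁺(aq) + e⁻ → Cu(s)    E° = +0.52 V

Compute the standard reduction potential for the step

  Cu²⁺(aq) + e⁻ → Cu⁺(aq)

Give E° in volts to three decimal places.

+0.160 V

Sequential free energies add, so n₃E°₃ = n₁E°₁ + n₂E°₂.
With n₃ = 2, and the known step contributing 1×(+0.52) V, the unknown satisfies 1·E° = 2×(+0.34) − 1×(+0.52) = +0.160.
E° = +0.160 / 1 = +0.160 V.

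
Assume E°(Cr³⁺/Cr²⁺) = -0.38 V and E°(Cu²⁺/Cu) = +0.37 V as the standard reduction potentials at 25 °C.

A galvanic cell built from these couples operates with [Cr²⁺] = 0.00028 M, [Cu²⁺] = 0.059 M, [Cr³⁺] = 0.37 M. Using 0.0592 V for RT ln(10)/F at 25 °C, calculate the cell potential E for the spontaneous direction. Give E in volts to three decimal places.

+0.529 V

Cu²⁺/Cu is the cathode (higher E°), Cr³⁺/Cr²⁺ the anode: E°cell = +0.37 − (-0.38) = +0.75 V, n = 2.
Overall: Cu²⁺(aq) + 2 Cr²⁺(aq) → Cu(s) + 2 Cr³⁺(aq)
Q = [Cr³⁺]^2 / ([Cu²⁺]·[Cr²⁺]^2); log Q = 7.471.
E = E° − (0.0592/n) log Q = +0.75 − (0.0592/2)(7.471) = +0.529 V.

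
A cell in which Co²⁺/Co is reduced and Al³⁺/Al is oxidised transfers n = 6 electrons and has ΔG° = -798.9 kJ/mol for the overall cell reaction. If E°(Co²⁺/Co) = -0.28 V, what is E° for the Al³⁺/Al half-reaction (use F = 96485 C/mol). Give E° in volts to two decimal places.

E°cell = −ΔG°/(nF) = −(-798.9×10³)/((6)(96485)) = +1.380 V.
Since Co²⁺/Co is the cathode and Al³⁺/Al the anode, E°cell = E°(Co²⁺/Co) − E°(Al³⁺/Al).
So E°(Al³⁺/Al) = E°(Co²⁺/Co) − E°cell = (-0.28) − (+1.380) = -1.66 V.

-1.66 V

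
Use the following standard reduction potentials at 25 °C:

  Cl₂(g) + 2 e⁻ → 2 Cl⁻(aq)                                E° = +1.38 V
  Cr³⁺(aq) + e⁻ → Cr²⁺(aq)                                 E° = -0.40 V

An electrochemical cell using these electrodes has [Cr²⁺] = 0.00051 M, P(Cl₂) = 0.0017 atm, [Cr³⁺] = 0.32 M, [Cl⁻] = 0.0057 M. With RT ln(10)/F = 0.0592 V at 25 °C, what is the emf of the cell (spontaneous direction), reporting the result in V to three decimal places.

+1.665 V

Cl₂/Cl⁻ is the cathode (higher E°), Cr³⁺/Cr²⁺ the anode: E°cell = +1.38 − (-0.40) = +1.78 V, n = 2.
Overall: Cl₂(g) + 2 Cr²⁺(aq) → 2 Cl⁻(aq) + 2 Cr³⁺(aq)
Q = [Cl⁻]^2·[Cr³⁺]^2 / (P(Cl₂)·[Cr²⁺]^2); log Q = 3.876.
E = E° − (0.0592/n) log Q = +1.78 − (0.0592/2)(3.876) = +1.665 V.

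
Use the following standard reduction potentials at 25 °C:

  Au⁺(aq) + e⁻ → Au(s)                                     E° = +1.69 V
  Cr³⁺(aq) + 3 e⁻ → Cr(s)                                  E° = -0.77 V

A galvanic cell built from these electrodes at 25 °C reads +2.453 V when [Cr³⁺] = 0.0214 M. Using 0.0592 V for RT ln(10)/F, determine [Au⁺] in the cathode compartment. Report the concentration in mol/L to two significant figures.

0.21 M

Au⁺/Au is the cathode, Cr³⁺/Cr the anode: E°cell = +2.46 V, n = 3.
Overall reaction: 3 Au⁺(aq) + Cr(s) → 3 Au(s) + Cr³⁺(aq); Q = [Cr³⁺]^1/[Au⁺]^3.
From E = E° − (0.0592/n) log Q: log Q = (E° − E)·n/0.0592 = (+2.46 − (+2.453))·3/0.0592 = 0.3547.
So 3·log[Au⁺] = 1·log(0.0214) − log Q = -1.6696 − (0.3547) = -2.0243; log[Au⁺] = -2.0243 / 3 = -0.6748; [Au⁺] = 10^(-0.6748) ≈ 0.21 M.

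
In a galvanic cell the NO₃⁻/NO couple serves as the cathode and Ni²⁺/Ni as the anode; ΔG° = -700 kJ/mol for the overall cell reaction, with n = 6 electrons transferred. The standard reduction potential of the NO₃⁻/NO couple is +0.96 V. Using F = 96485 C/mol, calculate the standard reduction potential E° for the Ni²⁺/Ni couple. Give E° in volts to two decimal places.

E°cell = −ΔG°/(nF) = −(-700×10³)/((6)(96485)) = +1.209 V.
Since NO₃⁻/NO is the cathode and Ni²⁺/Ni the anode, E°cell = E°(NO₃⁻/NO) − E°(Ni²⁺/Ni).
So E°(Ni²⁺/Ni) = E°(NO₃⁻/NO) − E°cell = (+0.96) − (+1.209) = -0.25 V.

-0.25 V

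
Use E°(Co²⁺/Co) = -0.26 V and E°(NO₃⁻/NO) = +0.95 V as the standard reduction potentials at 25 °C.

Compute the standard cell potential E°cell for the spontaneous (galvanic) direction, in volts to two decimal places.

+1.21 V

The NO₃⁻/NO couple has the higher reduction potential, so it is the cathode; Co²⁺/Co is oxidised at the anode.
E°cell = E°(cathode) − E°(anode) = (+0.95) − (-0.26) = +1.21 V.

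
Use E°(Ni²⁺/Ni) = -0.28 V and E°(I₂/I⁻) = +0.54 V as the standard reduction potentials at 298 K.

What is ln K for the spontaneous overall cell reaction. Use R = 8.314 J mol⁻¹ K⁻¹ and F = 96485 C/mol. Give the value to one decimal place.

63.9

Cathode: I₂/I⁻; anode: Ni²⁺/Ni. E°cell = (+0.54) − (-0.28) = +0.82 V, with n = 2.
ΔG° = −nFE° = −RT ln K, so ln K = nFE°/(RT) = (2)(96485)(+0.82) / ((8.314)(298)) = 63.867.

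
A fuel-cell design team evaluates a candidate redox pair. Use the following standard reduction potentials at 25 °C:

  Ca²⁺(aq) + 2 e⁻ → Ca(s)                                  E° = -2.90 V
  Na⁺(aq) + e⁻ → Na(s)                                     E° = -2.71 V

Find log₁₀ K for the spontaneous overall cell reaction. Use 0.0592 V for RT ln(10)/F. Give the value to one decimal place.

Cathode: Na⁺/Na; anode: Ca²⁺/Ca. E°cell = +0.19 V, n = 2.
log K = nE°cell / 0.0592 = (2)(+0.19) / 0.0592 = 6.4.

6.4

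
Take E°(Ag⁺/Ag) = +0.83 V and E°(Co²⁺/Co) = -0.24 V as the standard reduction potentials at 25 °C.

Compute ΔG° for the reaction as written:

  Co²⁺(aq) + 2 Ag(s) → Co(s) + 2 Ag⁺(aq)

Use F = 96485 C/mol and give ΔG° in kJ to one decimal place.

+206.5 kJ

As written, Co²⁺/Co is reduced (cathode) and Ag⁺/Ag is oxidised (anode), so E°cell = (-0.24) − (+0.83) = -1.07 V.
Balancing electrons gives n = 2.
ΔG° = −nFE° = −(2)(96485)(-1.07) = 206,478 J = +206.5 kJ.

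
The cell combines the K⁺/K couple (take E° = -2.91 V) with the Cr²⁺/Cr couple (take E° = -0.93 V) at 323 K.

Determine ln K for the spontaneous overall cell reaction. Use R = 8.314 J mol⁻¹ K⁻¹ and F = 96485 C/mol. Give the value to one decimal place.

Cathode: Cr²⁺/Cr; anode: K⁺/K. E°cell = (-0.93) − (-2.91) = +1.98 V, with n = 2.
ΔG° = −nFE° = −RT ln K, so ln K = nFE°/(RT) = (2)(96485)(+1.98) / ((8.314)(323)) = 142.280.

142.3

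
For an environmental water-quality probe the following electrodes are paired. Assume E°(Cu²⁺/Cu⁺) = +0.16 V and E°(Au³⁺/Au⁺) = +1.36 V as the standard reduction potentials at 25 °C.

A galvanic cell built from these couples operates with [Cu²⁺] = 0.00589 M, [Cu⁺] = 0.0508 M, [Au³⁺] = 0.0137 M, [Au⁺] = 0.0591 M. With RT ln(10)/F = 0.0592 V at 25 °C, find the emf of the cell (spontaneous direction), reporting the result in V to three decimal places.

+1.237 V

Au³⁺/Au⁺ is the cathode (higher E°), Cu²⁺/Cu⁺ the anode: E°cell = +1.36 − (+0.16) = +1.20 V, n = 2.
Overall: Au³⁺(aq) + 2 Cu⁺(aq) → Au⁺(aq) + 2 Cu²⁺(aq)
Q = [Au⁺]·[Cu²⁺]^2 / ([Au³⁺]·[Cu⁺]^2); log Q = -1.237.
E = E° − (0.0592/n) log Q = +1.20 − (0.0592/2)(-1.237) = +1.237 V.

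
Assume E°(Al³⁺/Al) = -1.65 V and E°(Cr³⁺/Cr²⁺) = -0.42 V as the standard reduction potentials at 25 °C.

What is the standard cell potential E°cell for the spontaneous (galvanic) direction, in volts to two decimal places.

+1.23 V

The Cr³⁺/Cr²⁺ couple has the higher reduction potential, so it is the cathode; Al³⁺/Al is oxidised at the anode.
E°cell = E°(cathode) − E°(anode) = (-0.42) − (-1.65) = +1.23 V.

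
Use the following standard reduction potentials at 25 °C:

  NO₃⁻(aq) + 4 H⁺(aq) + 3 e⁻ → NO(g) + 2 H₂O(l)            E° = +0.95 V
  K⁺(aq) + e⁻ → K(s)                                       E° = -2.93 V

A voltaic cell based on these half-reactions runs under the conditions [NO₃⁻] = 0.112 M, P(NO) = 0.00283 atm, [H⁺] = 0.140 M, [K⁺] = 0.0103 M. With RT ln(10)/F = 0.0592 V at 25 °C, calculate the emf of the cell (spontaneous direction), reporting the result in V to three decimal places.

NO₃⁻/NO is the cathode (higher E°), K⁺/K the anode: E°cell = +0.95 − (-2.93) = +3.88 V, n = 3.
Overall: NO₃⁻(aq) + 4 H⁺(aq) + 3 K(s) → NO(g) + 2 H₂O(l) + 3 K⁺(aq)
Q = P(NO)·[K⁺]^3 / ([NO₃⁻]·[H⁺]^4); log Q = -4.143.
E = E° − (0.0592/n) log Q = +3.88 − (0.0592/3)(-4.143) = +3.962 V.

+3.962 V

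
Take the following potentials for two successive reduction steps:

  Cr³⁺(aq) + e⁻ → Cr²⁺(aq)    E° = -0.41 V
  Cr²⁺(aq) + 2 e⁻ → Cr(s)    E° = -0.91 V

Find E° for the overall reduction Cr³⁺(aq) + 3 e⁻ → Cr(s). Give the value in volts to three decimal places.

-0.743 V

Adding the free-energy changes (−nFE°) of the two steps gives −n₃FE°₃ = −n₁FE°₁ − n₂FE°₂.
E°₃ = (1×-0.41 + 2×-0.91) / 3 = (-2.230) / 3 = -0.743 V.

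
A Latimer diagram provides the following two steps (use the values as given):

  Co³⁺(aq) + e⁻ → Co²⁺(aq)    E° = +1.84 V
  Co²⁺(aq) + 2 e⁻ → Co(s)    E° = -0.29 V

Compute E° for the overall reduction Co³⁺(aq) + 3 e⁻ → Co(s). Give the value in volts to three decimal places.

+0.420 V

Adding the free-energy changes (−nFE°) of the two steps gives −n₃FE°₃ = −n₁FE°₁ − n₂FE°₂.
E°₃ = (1×+1.84 + 2×-0.29) / 3 = (+1.260) / 3 = +0.420 V.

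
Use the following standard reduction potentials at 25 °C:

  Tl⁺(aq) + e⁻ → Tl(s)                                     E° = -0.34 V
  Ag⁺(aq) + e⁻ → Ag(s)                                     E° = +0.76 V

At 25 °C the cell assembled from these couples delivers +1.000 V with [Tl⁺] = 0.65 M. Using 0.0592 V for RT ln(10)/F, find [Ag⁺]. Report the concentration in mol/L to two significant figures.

Ag⁺/Ag is the cathode, Tl⁺/Tl the anode: E°cell = +1.10 V, n = 1.
Overall reaction: Ag⁺(aq) + Tl(s) → Ag(s) + Tl⁺(aq); Q = [Tl⁺]^1/[Ag⁺]^1.
From E = E° − (0.0592/n) log Q: log Q = (E° − E)·n/0.0592 = (+1.10 − (+1.000))·1/0.0592 = 1.6892.
So 1·log[Ag⁺] = 1·log(0.65) − log Q = -0.1871 − (1.6892) = -1.8763; [Ag⁺] = 10^(-1.8763) ≈ 0.013 M.

0.013 M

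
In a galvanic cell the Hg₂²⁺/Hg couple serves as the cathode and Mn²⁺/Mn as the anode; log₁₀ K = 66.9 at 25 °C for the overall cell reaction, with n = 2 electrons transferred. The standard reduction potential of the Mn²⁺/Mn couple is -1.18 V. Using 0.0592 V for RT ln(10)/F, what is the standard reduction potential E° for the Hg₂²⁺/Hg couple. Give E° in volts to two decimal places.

E°cell = (0.0592/n)·log K = (0.0592/2)(66.9) = +1.980 V.
Since Hg₂²⁺/Hg is the cathode and Mn²⁺/Mn the anode, E°cell = E°(Hg₂²⁺/Hg) − E°(Mn²⁺/Mn).
So E°(Hg₂²⁺/Hg) = E°cell + E°(Mn²⁺/Mn) = +1.980 + (-1.18) = +0.80 V.

+0.80 V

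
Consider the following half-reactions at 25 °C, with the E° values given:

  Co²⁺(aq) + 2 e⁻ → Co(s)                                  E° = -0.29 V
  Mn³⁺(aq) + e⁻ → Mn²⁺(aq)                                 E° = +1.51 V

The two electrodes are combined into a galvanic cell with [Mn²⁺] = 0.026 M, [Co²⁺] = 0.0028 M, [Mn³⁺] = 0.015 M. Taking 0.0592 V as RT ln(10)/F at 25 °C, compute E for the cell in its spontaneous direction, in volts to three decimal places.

+1.861 V

Mn³⁺/Mn²⁺ is the cathode (higher E°), Co²⁺/Co the anode: E°cell = +1.51 − (-0.29) = +1.80 V, n = 2.
Overall: 2 Mn³⁺(aq) + Co(s) → 2 Mn²⁺(aq) + Co²⁺(aq)
Q = [Mn²⁺]^2·[Co²⁺] / ([Mn³⁺]^2); log Q = -2.075.
E = E° − (0.0592/n) log Q = +1.80 − (0.0592/2)(-2.075) = +1.861 V.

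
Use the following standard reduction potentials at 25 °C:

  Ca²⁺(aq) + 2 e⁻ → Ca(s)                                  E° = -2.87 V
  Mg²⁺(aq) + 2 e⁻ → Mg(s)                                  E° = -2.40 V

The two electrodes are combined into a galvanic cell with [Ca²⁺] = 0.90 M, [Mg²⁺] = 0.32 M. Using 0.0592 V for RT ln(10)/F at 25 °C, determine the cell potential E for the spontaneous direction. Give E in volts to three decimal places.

Mg²⁺/Mg is the cathode (higher E°), Ca²⁺/Ca the anode: E°cell = -2.40 − (-2.87) = +0.47 V, n = 2.
Overall: Mg²⁺(aq) + Ca(s) → Mg(s) + Ca²⁺(aq)
Q = [Ca²⁺] / ([Mg²⁺]); log Q = 0.449.
E = E° − (0.0592/n) log Q = +0.47 − (0.0592/2)(0.449) = +0.457 V.

+0.457 V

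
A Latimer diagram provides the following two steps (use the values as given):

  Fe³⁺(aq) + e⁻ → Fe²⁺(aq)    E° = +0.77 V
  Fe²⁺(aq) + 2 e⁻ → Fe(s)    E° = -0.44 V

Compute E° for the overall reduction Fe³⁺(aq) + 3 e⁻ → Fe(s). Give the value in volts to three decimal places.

-0.037 V

Standard free energies of sequential steps add: ΔG°₃ = ΔG°₁ + ΔG°₂, so n₃E°₃ = n₁E°₁ + n₂E°₂.
E°₃ = (1×+0.77 + 2×-0.44) / 3 = (-0.110) / 3 = -0.037 V.
Simply averaging or adding the two E° values would be wrong; the electron-weighted sum is required.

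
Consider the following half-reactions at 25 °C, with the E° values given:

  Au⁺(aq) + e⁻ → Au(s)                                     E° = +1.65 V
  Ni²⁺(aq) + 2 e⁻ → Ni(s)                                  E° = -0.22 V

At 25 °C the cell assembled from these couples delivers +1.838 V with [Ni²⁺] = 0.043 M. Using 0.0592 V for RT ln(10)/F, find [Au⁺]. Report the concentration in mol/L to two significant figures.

0.060 M

Au⁺/Au is the cathode, Ni²⁺/Ni the anode: E°cell = +1.87 V, n = 2.
Overall reaction: 2 Au⁺(aq) + Ni(s) → 2 Au(s) + Ni²⁺(aq); Q = [Ni²⁺]^1/[Au⁺]^2.
From E = E° − (0.0592/n) log Q: log Q = (E° − E)·n/0.0592 = (+1.87 − (+1.838))·2/0.0592 = 1.0811.
So 2·log[Au⁺] = 1·log(0.043) − log Q = -1.3665 − (1.0811) = -2.4476; log[Au⁺] = -2.4476 / 2 = -1.2238; [Au⁺] = 10^(-1.2238) ≈ 0.060 M.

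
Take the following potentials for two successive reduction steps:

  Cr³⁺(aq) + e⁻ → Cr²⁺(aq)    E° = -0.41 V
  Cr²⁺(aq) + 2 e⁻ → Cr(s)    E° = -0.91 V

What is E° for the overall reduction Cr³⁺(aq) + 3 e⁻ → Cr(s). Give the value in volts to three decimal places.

-0.743 V

Standard free energies of sequential steps add: ΔG°₃ = ΔG°₁ + ΔG°₂, so n₃E°₃ = n₁E°₁ + n₂E°₂.
E°₃ = (1×-0.41 + 2×-0.91) / 3 = (-2.230) / 3 = -0.743 V.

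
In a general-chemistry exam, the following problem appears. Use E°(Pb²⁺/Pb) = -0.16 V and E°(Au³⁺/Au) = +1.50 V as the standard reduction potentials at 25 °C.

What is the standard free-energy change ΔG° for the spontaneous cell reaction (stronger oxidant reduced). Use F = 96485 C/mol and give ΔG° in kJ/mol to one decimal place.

-961.0 kJ/mol

Au³⁺/Au (E° = +1.50 V) is the cathode; Pb²⁺/Pb (E° = -0.16 V) is the anode, so E°cell = +1.66 V.
Balancing electrons gives n = 6 (lcm of 3 and 2).
ΔG° = −nFE° = −(6)(96485)(+1.66) = -960,991 J = -961.0 kJ/mol.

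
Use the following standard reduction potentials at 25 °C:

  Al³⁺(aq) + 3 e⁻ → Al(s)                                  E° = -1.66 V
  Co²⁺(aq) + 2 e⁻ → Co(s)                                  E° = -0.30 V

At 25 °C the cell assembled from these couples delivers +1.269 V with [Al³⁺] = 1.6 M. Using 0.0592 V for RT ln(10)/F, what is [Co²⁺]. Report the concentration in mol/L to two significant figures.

0.0012 M

Co²⁺/Co is the cathode, Al³⁺/Al the anode: E°cell = +1.36 V, n = 6.
Overall reaction: 3 Co²⁺(aq) + 2 Al(s) → 3 Co(s) + 2 Al³⁺(aq); Q = [Al³⁺]^2/[Co²⁺]^3.
From E = E° − (0.0592/n) log Q: log Q = (E° − E)·n/0.0592 = (+1.36 − (+1.269))·6/0.0592 = 9.2230.
So 3·log[Co²⁺] = 2·log(1.6) − log Q = 0.4082 − (9.2230) = -8.8148; log[Co²⁺] = -8.8148 / 3 = -2.9383; [Co²⁺] = 10^(-2.9383) ≈ 0.0012 M.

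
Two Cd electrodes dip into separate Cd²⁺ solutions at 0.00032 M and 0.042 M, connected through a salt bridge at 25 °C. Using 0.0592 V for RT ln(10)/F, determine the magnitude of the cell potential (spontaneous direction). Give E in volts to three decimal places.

+0.063 V

For a concentration cell E°cell = 0. The 0.042 M side is the cathode (reduction is favoured where [Cd²⁺] is higher).
With n = 2, E = −(0.0592/2) log([Cd²⁺]ₐₙ/[Cd²⁺]꜀ₐₜ) = −(0.0592/2) log(0.00032/0.042) = −(0.0592/2)(-2.118) = +0.063 V.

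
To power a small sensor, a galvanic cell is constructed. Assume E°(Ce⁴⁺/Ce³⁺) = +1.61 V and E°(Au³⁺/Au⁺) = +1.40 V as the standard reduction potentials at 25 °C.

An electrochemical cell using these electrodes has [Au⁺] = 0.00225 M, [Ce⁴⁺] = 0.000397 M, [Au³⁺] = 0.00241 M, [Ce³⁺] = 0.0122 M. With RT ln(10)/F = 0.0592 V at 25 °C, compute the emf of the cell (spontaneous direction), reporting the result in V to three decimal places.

Ce⁴⁺/Ce³⁺ is the cathode (higher E°), Au³⁺/Au⁺ the anode: E°cell = +1.61 − (+1.40) = +0.21 V, n = 2.
Overall: 2 Ce⁴⁺(aq) + Au⁺(aq) → 2 Ce³⁺(aq) + Au³⁺(aq)
Q = [Ce³⁺]^2·[Au³⁺] / ([Ce⁴⁺]^2·[Au⁺]); log Q = 3.005.
E = E° − (0.0592/n) log Q = +0.21 − (0.0592/2)(3.005) = +0.121 V.

+0.121 V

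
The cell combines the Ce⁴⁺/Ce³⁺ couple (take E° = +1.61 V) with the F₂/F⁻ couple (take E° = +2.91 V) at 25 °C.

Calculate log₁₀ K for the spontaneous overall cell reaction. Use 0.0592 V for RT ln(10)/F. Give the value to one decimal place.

Cathode: F₂/F⁻; anode: Ce⁴⁺/Ce³⁺. E°cell = +1.30 V, n = 2.
log K = nE°cell / 0.0592 = (2)(+1.30) / 0.0592 = 43.9.

43.9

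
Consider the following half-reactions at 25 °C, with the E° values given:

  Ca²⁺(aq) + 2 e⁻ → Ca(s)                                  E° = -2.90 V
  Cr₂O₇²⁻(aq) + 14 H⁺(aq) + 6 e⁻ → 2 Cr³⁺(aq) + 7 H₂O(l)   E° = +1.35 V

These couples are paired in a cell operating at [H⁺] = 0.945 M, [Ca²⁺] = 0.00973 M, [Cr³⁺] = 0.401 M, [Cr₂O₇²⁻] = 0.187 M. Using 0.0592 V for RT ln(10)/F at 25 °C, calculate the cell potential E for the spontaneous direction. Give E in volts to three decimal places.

+4.307 V

Cr₂O₇²⁻/Cr³⁺ is the cathode (higher E°), Ca²⁺/Ca the anode: E°cell = +1.35 − (-2.90) = +4.25 V, n = 6.
Overall: Cr₂O₇²⁻(aq) + 14 H⁺(aq) + 3 Ca(s) → 2 Cr³⁺(aq) + 7 H₂O(l) + 3 Ca²⁺(aq)
Q = [Cr³⁺]^2·[Ca²⁺]^3 / ([Cr₂O₇²⁻]·[H⁺]^14); log Q = -5.757.
E = E° − (0.0592/n) log Q = +4.25 − (0.0592/6)(-5.757) = +4.307 V.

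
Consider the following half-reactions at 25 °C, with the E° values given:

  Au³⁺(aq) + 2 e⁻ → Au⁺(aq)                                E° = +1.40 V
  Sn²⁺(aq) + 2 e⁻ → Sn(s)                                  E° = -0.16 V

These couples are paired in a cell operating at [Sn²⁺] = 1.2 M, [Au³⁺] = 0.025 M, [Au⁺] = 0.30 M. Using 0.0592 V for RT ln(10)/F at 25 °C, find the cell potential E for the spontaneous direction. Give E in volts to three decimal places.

+1.526 V

Au³⁺/Au⁺ is the cathode (higher E°), Sn²⁺/Sn the anode: E°cell = +1.40 − (-0.16) = +1.56 V, n = 2.
Overall: Au³⁺(aq) + Sn(s) → Au⁺(aq) + Sn²⁺(aq)
Q = [Au⁺]·[Sn²⁺] / ([Au³⁺]); log Q = 1.158.
E = E° − (0.0592/n) log Q = +1.56 − (0.0592/2)(1.158) = +1.526 V.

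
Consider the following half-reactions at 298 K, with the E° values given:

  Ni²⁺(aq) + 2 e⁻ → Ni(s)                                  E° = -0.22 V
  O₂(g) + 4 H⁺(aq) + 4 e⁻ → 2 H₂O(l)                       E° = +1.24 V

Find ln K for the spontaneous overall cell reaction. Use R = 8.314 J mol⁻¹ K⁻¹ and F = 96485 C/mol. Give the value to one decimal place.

Cathode: O₂/H₂O; anode: Ni²⁺/Ni. E°cell = (+1.24) − (-0.22) = +1.46 V, with n = 4.
ΔG° = −nFE° = −RT ln K, so ln K = nFE°/(RT) = (4)(96485)(+1.46) / ((8.314)(298)) = 227.429.

227.4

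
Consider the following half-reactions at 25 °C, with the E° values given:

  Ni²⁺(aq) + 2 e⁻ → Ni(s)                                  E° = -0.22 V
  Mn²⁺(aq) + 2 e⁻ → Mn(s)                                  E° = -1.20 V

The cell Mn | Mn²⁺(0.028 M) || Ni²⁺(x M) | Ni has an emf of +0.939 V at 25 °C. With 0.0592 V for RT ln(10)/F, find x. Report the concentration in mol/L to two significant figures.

Ni²⁺/Ni is the cathode, Mn²⁺/Mn the anode: E°cell = +0.98 V, n = 2.
Overall reaction: Ni²⁺(aq) + Mn(s) → Ni(s) + Mn²⁺(aq); Q = [Mn²⁺]^1/[Ni²⁺]^1.
From E = E° − (0.0592/n) log Q: log Q = (E° − E)·n/0.0592 = (+0.98 − (+0.939))·2/0.0592 = 1.3851.
So 1·log[Ni²⁺] = 1·log(0.028) − log Q = -1.5528 − (1.3851) = -2.9379; [Ni²⁺] = 10^(-2.9379) ≈ 0.0012 M.

0.0012 M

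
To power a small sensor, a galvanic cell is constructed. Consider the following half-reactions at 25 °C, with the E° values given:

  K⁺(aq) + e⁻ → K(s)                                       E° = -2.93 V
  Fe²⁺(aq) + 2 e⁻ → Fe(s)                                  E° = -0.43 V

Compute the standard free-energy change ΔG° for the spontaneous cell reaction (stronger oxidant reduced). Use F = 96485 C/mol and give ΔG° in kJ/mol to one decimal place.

-482.4 kJ/mol

Fe²⁺/Fe (E° = -0.43 V) is the cathode; K⁺/K (E° = -2.93 V) is the anode, so E°cell = +2.50 V.
Balancing electrons gives n = 2 (lcm of 2 and 1).
ΔG° = −nFE° = −(2)(96485)(+2.50) = -482,425 J = -482.4 kJ/mol.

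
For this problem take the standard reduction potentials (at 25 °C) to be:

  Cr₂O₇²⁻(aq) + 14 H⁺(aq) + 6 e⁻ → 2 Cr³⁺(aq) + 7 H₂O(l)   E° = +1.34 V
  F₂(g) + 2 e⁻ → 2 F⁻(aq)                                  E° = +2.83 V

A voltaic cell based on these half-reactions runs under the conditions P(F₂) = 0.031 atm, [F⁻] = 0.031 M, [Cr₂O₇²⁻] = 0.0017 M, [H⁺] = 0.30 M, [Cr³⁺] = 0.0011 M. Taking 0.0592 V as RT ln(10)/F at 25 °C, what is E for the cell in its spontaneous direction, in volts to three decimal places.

+1.576 V

F₂/F⁻ is the cathode (higher E°), Cr₂O₇²⁻/Cr³⁺ the anode: E°cell = +2.83 − (+1.34) = +1.49 V, n = 6.
Overall: 3 F₂(g) + 2 Cr³⁺(aq) + 7 H₂O(l) → 6 F⁻(aq) + Cr₂O₇²⁻(aq) + 14 H⁺(aq)
Q = [F⁻]^6·[Cr₂O₇²⁻]·[H⁺]^14 / (P(F₂)^3·[Cr³⁺]^2); log Q = -8.699.
E = E° − (0.0592/n) log Q = +1.49 − (0.0592/6)(-8.699) = +1.576 V.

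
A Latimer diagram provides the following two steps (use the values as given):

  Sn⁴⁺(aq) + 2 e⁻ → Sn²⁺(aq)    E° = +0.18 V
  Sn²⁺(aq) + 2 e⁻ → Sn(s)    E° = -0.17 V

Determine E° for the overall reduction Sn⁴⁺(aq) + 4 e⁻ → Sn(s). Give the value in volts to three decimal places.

+0.005 V

Adding the free-energy changes (−nFE°) of the two steps gives −n₃FE°₃ = −n₁FE°₁ − n₂FE°₂.
E°₃ = (2×+0.18 + 2×-0.17) / 4 = (+0.020) / 4 = +0.005 V.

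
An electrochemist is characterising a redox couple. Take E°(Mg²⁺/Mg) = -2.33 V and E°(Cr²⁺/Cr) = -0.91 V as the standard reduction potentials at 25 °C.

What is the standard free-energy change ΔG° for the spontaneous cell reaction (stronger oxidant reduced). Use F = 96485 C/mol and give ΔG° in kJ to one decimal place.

Cr²⁺/Cr (E° = -0.91 V) is the cathode; Mg²⁺/Mg (E° = -2.33 V) is the anode, so E°cell = +1.42 V.
Balancing electrons gives n = 2 (lcm of 2 and 2).
ΔG° = −nFE° = −(2)(96485)(+1.42) = -274,017 J = -274.0 kJ.

-274.0 kJ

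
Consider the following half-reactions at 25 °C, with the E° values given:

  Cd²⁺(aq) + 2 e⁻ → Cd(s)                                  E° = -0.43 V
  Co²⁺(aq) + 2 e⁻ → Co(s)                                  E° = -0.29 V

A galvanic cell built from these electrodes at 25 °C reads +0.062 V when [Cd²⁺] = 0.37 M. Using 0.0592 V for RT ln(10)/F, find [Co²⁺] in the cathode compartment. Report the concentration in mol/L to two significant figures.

Co²⁺/Co is the cathode, Cd²⁺/Cd the anode: E°cell = +0.14 V, n = 2.
Overall reaction: Co²⁺(aq) + Cd(s) → Co(s) + Cd²⁺(aq); Q = [Cd²⁺]^1/[Co²⁺]^1.
From E = E° − (0.0592/n) log Q: log Q = (E° − E)·n/0.0592 = (+0.14 − (+0.062))·2/0.0592 = 2.6351.
So 1·log[Co²⁺] = 1·log(0.37) − log Q = -0.4318 − (2.6351) = -3.0669; [Co²⁺] = 10^(-3.0669) ≈ 0.00086 M.

0.00086 M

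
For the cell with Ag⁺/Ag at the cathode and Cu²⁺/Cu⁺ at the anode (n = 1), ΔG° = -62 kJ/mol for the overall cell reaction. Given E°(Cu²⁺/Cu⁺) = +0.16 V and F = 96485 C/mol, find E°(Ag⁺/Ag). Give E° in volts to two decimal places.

E°cell = −ΔG°/(nF) = −(-62×10³)/((1)(96485)) = +0.643 V.
Since Ag⁺/Ag is the cathode and Cu²⁺/Cu⁺ the anode, E°cell = E°(Ag⁺/Ag) − E°(Cu²⁺/Cu⁺).
So E°(Ag⁺/Ag) = E°cell + E°(Cu²⁺/Cu⁺) = +0.643 + (+0.16) = +0.80 V.

+0.80 V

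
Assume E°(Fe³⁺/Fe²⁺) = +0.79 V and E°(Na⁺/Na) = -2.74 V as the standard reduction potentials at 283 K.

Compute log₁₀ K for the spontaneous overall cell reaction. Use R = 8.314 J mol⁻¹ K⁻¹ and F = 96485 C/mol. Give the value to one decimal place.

62.9

Cathode: Fe³⁺/Fe²⁺; anode: Na⁺/Na. E°cell = (+0.79) − (-2.74) = +3.53 V, with n = 1.
ΔG° = −nFE° = −RT ln K, so ln K = nFE°/(RT) = (1)(96485)(+3.53) / ((8.314)(283)) = 144.756.
log₁₀ K = 144.756 / ln 10 = 62.9.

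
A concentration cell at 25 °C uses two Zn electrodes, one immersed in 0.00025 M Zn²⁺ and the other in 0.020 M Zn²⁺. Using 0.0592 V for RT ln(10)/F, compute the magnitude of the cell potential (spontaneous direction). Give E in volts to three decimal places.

For a concentration cell E°cell = 0. The 0.020 M side is the cathode (reduction is favoured where [Zn²⁺] is higher).
With n = 2, E = −(0.0592/2) log([Zn²⁺]ₐₙ/[Zn²⁺]꜀ₐₜ) = −(0.0592/2) log(0.00025/0.02) = −(0.0592/2)(-1.903) = +0.056 V.

+0.056 V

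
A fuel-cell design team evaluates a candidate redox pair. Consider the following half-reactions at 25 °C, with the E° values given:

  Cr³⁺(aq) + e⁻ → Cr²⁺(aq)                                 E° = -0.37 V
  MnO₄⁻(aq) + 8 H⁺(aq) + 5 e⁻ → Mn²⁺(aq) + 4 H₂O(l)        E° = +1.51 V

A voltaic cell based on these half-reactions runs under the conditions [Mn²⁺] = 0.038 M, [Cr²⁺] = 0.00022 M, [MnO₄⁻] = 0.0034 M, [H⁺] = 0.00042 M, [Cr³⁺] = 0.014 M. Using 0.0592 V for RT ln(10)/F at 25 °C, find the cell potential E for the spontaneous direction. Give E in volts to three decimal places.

MnO₄⁻/Mn²⁺ is the cathode (higher E°), Cr³⁺/Cr²⁺ the anode: E°cell = +1.51 − (-0.37) = +1.88 V, n = 5.
Overall: MnO₄⁻(aq) + 8 H⁺(aq) + 5 Cr²⁺(aq) → Mn²⁺(aq) + 4 H₂O(l) + 5 Cr³⁺(aq)
Q = [Mn²⁺]·[Cr³⁺]^5 / ([MnO₄⁻]·[H⁺]^8·[Cr²⁺]^5); log Q = 37.081.
E = E° − (0.0592/n) log Q = +1.88 − (0.0592/5)(37.081) = +1.441 V.

+1.441 V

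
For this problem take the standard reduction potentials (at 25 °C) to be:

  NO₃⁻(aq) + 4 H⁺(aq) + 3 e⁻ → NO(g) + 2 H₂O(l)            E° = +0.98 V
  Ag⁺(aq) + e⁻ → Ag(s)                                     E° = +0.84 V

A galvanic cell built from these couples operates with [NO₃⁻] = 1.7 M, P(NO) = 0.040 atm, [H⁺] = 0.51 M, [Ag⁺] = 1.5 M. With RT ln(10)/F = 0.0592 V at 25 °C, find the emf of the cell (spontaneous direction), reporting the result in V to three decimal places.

NO₃⁻/NO is the cathode (higher E°), Ag⁺/Ag the anode: E°cell = +0.98 − (+0.84) = +0.14 V, n = 3.
Overall: NO₃⁻(aq) + 4 H⁺(aq) + 3 Ag(s) → NO(g) + 2 H₂O(l) + 3 Ag⁺(aq)
Q = P(NO)·[Ag⁺]^3 / ([NO₃⁻]·[H⁺]^4); log Q = 0.070.
E = E° − (0.0592/n) log Q = +0.14 − (0.0592/3)(0.070) = +0.139 V.

+0.139 V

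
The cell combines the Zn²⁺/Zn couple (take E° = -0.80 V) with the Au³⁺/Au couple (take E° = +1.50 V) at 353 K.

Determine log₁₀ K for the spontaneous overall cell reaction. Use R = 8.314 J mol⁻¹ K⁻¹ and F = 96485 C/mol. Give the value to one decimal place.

197.0

Cathode: Au³⁺/Au; anode: Zn²⁺/Zn. E°cell = (+1.50) − (-0.80) = +2.30 V, with n = 6.
ΔG° = −nFE° = −RT ln K, so ln K = nFE°/(RT) = (6)(96485)(+2.30) / ((8.314)(353)) = 453.685.
log₁₀ K = 453.685 / ln 10 = 197.0.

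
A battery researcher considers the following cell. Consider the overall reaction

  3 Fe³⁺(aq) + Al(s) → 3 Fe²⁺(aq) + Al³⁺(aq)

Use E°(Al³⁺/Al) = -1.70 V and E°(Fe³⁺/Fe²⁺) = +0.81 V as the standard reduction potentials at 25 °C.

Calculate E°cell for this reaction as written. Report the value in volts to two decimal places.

The Fe³⁺/Fe²⁺ couple has the higher reduction potential, so it is the cathode; Al³⁺/Al is oxidised at the anode.
E°cell = E°(cathode) − E°(anode) = (+0.81) − (-1.70) = +2.51 V.

+2.51 V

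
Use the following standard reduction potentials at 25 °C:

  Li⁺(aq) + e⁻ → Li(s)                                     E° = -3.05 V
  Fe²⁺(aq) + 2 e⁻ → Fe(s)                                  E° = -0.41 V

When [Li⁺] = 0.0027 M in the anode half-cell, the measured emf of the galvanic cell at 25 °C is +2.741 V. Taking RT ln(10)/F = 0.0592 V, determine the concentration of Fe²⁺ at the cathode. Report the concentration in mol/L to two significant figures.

Fe²⁺/Fe is the cathode, Li⁺/Li the anode: E°cell = +2.64 V, n = 2.
Overall reaction: Fe²⁺(aq) + 2 Li(s) → Fe(s) + 2 Li⁺(aq); Q = [Li⁺]^2/[Fe²⁺]^1.
From E = E° − (0.0592/n) log Q: log Q = (E° − E)·n/0.0592 = (+2.64 − (+2.741))·2/0.0592 = -3.4122.
So 1·log[Fe²⁺] = 2·log(0.0027) − log Q = -5.1373 − (-3.4122) = -1.7251; [Fe²⁺] = 10^(-1.7251) ≈ 0.019 M.

0.019 M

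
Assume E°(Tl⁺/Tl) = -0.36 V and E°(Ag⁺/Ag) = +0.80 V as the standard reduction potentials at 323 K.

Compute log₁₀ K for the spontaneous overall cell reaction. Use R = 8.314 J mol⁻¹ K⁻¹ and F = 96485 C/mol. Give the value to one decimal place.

18.1

Cathode: Ag⁺/Ag; anode: Tl⁺/Tl. E°cell = (+0.80) − (-0.36) = +1.16 V, with n = 1.
ΔG° = −nFE° = −RT ln K, so ln K = nFE°/(RT) = (1)(96485)(+1.16) / ((8.314)(323)) = 41.678.
log₁₀ K = 41.678 / ln 10 = 18.1.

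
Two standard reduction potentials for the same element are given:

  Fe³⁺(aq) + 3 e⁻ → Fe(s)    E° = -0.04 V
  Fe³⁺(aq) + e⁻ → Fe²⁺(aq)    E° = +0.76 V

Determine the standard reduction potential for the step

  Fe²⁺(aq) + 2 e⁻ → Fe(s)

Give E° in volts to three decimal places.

-0.440 V

Sequential free energies add, so n₃E°₃ = n₁E°₁ + n₂E°₂.
With n₃ = 3, and the known step contributing 1×(+0.76) V, the unknown satisfies 2·E° = 3×(-0.04) − 1×(+0.76) = -0.880.
E° = -0.880 / 2 = -0.440 V.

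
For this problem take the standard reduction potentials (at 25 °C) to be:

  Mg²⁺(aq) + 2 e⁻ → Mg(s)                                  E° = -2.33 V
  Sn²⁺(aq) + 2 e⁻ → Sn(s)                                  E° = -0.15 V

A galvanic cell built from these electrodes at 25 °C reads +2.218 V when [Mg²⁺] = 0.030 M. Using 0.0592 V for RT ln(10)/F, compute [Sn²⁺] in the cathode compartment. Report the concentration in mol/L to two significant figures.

Sn²⁺/Sn is the cathode, Mg²⁺/Mg the anode: E°cell = +2.18 V, n = 2.
Overall reaction: Sn²⁺(aq) + Mg(s) → Sn(s) + Mg²⁺(aq); Q = [Mg²⁺]^1/[Sn²⁺]^1.
From E = E° − (0.0592/n) log Q: log Q = (E° − E)·n/0.0592 = (+2.18 − (+2.218))·2/0.0592 = -1.2838.
So 1·log[Sn²⁺] = 1·log(0.03) − log Q = -1.5229 − (-1.2838) = -0.2391; [Sn²⁺] = 10^(-0.2391) ≈ 0.58 M.

0.58 M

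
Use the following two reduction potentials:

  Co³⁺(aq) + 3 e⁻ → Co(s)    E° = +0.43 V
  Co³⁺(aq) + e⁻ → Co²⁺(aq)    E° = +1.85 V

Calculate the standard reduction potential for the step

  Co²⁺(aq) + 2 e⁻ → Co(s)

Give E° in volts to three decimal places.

-0.280 V

Sequential free energies add, so n₃E°₃ = n₁E°₁ + n₂E°₂.
With n₃ = 3, and the known step contributing 1×(+1.85) V, the unknown satisfies 2·E° = 3×(+0.43) − 1×(+1.85) = -0.560.
E° = -0.560 / 2 = -0.280 V.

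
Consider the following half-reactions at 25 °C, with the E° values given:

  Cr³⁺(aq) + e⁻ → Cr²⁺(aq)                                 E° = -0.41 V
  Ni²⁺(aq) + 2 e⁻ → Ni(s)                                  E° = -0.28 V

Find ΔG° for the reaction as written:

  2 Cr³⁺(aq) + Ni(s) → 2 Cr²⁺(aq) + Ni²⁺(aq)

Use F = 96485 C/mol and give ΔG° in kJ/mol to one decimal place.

+25.1 kJ/mol

As written, Cr³⁺/Cr²⁺ is reduced (cathode) and Ni²⁺/Ni is oxidised (anode), so E°cell = (-0.41) − (-0.28) = -0.13 V.
Balancing electrons gives n = 2.
ΔG° = −nFE° = −(2)(96485)(-0.13) = 25,086 J = +25.1 kJ/mol.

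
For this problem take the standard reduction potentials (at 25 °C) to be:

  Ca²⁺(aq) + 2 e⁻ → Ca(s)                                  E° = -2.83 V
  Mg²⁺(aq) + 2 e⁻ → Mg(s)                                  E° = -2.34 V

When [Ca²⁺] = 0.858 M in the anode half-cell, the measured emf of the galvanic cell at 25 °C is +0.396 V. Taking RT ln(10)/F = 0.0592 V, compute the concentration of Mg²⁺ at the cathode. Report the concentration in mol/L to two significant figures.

0.00057 M

Mg²⁺/Mg is the cathode, Ca²⁺/Ca the anode: E°cell = +0.49 V, n = 2.
Overall reaction: Mg²⁺(aq) + Ca(s) → Mg(s) + Ca²⁺(aq); Q = [Ca²⁺]^1/[Mg²⁺]^1.
From E = E° − (0.0592/n) log Q: log Q = (E° − E)·n/0.0592 = (+0.49 − (+0.396))·2/0.0592 = 3.1757.
So 1·log[Mg²⁺] = 1·log(0.858) − log Q = -0.0665 − (3.1757) = -3.2422; [Mg²⁺] = 10^(-3.2422) ≈ 0.00057 M.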